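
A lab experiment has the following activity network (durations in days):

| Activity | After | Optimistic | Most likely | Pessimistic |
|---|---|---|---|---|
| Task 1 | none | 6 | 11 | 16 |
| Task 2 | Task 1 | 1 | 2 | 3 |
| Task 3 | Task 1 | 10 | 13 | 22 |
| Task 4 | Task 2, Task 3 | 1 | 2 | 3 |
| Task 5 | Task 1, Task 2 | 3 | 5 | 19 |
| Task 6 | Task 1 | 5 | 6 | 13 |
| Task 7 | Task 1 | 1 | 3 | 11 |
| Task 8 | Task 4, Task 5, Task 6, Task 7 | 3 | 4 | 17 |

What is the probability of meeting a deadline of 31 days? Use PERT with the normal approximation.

te_Task 1 = (6 + 4·11 + 16)/6 = 66/6 = 11; σ²_Task 1 = ((16−6)/6)² = 2.778
te_Task 2 = (1 + 4·2 + 3)/6 = 12/6 = 2; σ²_Task 2 = ((3−1)/6)² = 0.111
te_Task 3 = (10 + 4·13 + 22)/6 = 84/6 = 14; σ²_Task 3 = ((22−10)/6)² = 4.000
te_Task 4 = (1 + 4·2 + 3)/6 = 12/6 = 2; σ²_Task 4 = ((3−1)/6)² = 0.111
te_Task 5 = (3 + 4·5 + 19)/6 = 42/6 = 7; σ²_Task 5 = ((19−3)/6)² = 7.111
te_Task 6 = (5 + 4·6 + 13)/6 = 42/6 = 7; σ²_Task 6 = ((13−5)/6)² = 1.778
te_Task 7 = (1 + 4·3 + 11)/6 = 24/6 = 4; σ²_Task 7 = ((11−1)/6)² = 2.778
te_Task 8 = (3 + 4·4 + 17)/6 = 36/6 = 6; σ²_Task 8 = ((17−3)/6)² = 5.444

Forward pass:
ES_Task 1 = 0; EF_Task 1 = 11
ES_Task 2 = 11; EF_Task 2 = 11+2 = 13
ES_Task 3 = 11; EF_Task 3 = 11+14 = 25
ES_Task 4 = max(EF_Task 2=13, EF_Task 3=25) = 25; EF_Task 4 = 25+2 = 27
ES_Task 5 = max(EF_Task 1=11, EF_Task 2=13) = 13; EF_Task 5 = 13+7 = 20
ES_Task 6 = 11; EF_Task 6 = 11+7 = 18
ES_Task 7 = 11; EF_Task 7 = 11+4 = 15
ES_Task 8 = max(EF_Task 4=27, EF_Task 5=20, EF_Task 6=18, EF_Task 7=15) = 27; EF_Task 8 = 27+6 = 33
Expected project duration μ = 33 days. Critical path: Task 1 → Task 3 → Task 4 → Task 8.

Variance along critical path = 2.778 + 4.000 + 0.111 + 5.444 = 12.333; σ = √12.333 = 3.512 days.
Z = (31 − 33) / 3.512 = -0.569
P(T ≤ 31) = Φ(-0.569) ≈ 0.285

0.285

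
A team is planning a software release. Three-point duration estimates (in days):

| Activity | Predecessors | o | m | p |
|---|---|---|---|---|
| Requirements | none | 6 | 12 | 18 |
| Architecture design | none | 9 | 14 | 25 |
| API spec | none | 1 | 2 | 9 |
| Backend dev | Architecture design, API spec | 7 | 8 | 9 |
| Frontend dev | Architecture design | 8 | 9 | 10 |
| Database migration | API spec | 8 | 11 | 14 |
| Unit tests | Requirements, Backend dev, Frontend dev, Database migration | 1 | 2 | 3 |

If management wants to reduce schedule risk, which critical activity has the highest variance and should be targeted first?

te_Requirements = (6 + 4·12 + 18)/6 = 72/6 = 12; σ²_Requirements = ((18−6)/6)² = 4.000
te_Architecture design = (9 + 4·14 + 25)/6 = 90/6 = 15; σ²_Architecture design = ((25−9)/6)² = 7.111
te_API spec = (1 + 4·2 + 9)/6 = 18/6 = 3; σ²_API spec = ((9−1)/6)² = 1.778
te_Backend dev = (7 + 4·8 + 9)/6 = 48/6 = 8; σ²_Backend dev = ((9−7)/6)² = 0.111
te_Frontend dev = (8 + 4·9 + 10)/6 = 54/6 = 9; σ²_Frontend dev = ((10−8)/6)² = 0.111
te_Database migration = (8 + 4·11 + 14)/6 = 66/6 = 11; σ²_Database migration = ((14−8)/6)² = 1.000
te_Unit tests = (1 + 4·2 + 3)/6 = 12/6 = 2; σ²_Unit tests = ((3−1)/6)² = 0.111

Forward pass:
ES_Requirements = 0; EF_Requirements = 12
ES_Architecture design = 0; EF_Architecture design = 15
ES_API spec = 0; EF_API spec = 3
ES_Backend dev = max(EF_Architecture design=15, EF_API spec=3) = 15; EF_Backend dev = 15+8 = 23
ES_Frontend dev = 15; EF_Frontend dev = 15+9 = 24
ES_Database migration = 3; EF_Database migration = 3+11 = 14
ES_Unit tests = max(EF_Requirements=12, EF_Backend dev=23, EF_Frontend dev=24, EF_Database migration=14) = 24; EF_Unit tests = 24+2 = 26
Expected project duration μ = 26 days. Critical path: Architecture design → Frontend dev → Unit tests.

Variances on critical path: σ²_Architecture design=7.111, σ²_Frontend dev=0.111, σ²_Unit tests=0.111.
Largest is σ²_Architecture design = 7.111.

Architecture design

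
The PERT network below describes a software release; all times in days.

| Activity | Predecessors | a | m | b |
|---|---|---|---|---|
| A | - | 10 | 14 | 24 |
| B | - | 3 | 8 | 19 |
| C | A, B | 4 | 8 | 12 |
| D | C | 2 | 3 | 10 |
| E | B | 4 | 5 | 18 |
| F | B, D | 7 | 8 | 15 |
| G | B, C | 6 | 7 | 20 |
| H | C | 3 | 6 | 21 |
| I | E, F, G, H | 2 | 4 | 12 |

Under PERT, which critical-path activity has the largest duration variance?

te_A = (10 + 4·14 + 24)/6 = 90/6 = 15; σ²_A = ((24−10)/6)² = 5.444
te_B = (3 + 4·8 + 19)/6 = 54/6 = 9; σ²_B = ((19−3)/6)² = 7.111
te_C = (4 + 4·8 + 12)/6 = 48/6 = 8; σ²_C = ((12−4)/6)² = 1.778
te_D = (2 + 4·3 + 10)/6 = 24/6 = 4; σ²_D = ((10−2)/6)² = 1.778
te_E = (4 + 4·5 + 18)/6 = 42/6 = 7; σ²_E = ((18−4)/6)² = 5.444
te_F = (7 + 4·8 + 15)/6 = 54/6 = 9; σ²_F = ((15−7)/6)² = 1.778
te_G = (6 + 4·7 + 20)/6 = 54/6 = 9; σ²_G = ((20−6)/6)² = 5.444
te_H = (3 + 4·6 + 21)/6 = 48/6 = 8; σ²_H = ((21−3)/6)² = 9.000
te_I = (2 + 4·4 + 12)/6 = 30/6 = 5; σ²_I = ((12−2)/6)² = 2.778

Forward pass:
ES_A = 0; EF_A = 15
ES_B = 0; EF_B = 9
ES_C = max(EF_A=15, EF_B=9) = 15; EF_C = 15+8 = 23
ES_D = 23; EF_D = 23+4 = 27
ES_E = 9; EF_E = 9+7 = 16
ES_F = max(EF_B=9, EF_D=27) = 27; EF_F = 27+9 = 36
ES_G = max(EF_B=9, EF_C=23) = 23; EF_G = 23+9 = 32
ES_H = 23; EF_H = 23+8 = 31
ES_I = max(EF_E=16, EF_F=36, EF_G=32, EF_H=31) = 36; EF_I = 36+5 = 41
Expected project duration μ = 41 days. Critical path: A → C → D → F → I.

Variances on critical path: σ²_A=5.444, σ²_C=1.778, σ²_D=1.778, σ²_F=1.778, σ²_I=2.778.
Largest is σ²_A = 5.444.

A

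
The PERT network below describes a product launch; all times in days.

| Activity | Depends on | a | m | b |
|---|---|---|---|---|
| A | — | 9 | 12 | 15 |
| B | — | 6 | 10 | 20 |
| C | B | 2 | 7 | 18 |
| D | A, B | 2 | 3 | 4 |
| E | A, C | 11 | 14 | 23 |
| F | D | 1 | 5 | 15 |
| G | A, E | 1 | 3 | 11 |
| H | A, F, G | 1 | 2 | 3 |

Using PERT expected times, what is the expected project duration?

te_A = (9 + 4·12 + 15)/6 = 72/6 = 12
te_B = (6 + 4·10 + 20)/6 = 66/6 = 11
te_C = (2 + 4·7 + 18)/6 = 48/6 = 8
te_D = (2 + 4·3 + 4)/6 = 18/6 = 3
te_E = (11 + 4·14 + 23)/6 = 90/6 = 15
te_F = (1 + 4·5 + 15)/6 = 36/6 = 6
te_G = (1 + 4·3 + 11)/6 = 24/6 = 4
te_H = (1 + 4·2 + 3)/6 = 12/6 = 2

Forward pass:
ES_A = 0; EF_A = 12
ES_B = 0; EF_B = 11
ES_C = 11; EF_C = 11+8 = 19
ES_D = max(EF_A=12, EF_B=11) = 12; EF_D = 12+3 = 15
ES_E = max(EF_A=12, EF_C=19) = 19; EF_E = 19+15 = 34
ES_F = 15; EF_F = 15+6 = 21
ES_G = max(EF_A=12, EF_E=34) = 34; EF_G = 34+4 = 38
ES_H = max(EF_A=12, EF_F=21, EF_G=38) = 38; EF_H = 38+2 = 40
Expected project duration μ = 40 days. Critical path: B → C → E → G → H.

40 days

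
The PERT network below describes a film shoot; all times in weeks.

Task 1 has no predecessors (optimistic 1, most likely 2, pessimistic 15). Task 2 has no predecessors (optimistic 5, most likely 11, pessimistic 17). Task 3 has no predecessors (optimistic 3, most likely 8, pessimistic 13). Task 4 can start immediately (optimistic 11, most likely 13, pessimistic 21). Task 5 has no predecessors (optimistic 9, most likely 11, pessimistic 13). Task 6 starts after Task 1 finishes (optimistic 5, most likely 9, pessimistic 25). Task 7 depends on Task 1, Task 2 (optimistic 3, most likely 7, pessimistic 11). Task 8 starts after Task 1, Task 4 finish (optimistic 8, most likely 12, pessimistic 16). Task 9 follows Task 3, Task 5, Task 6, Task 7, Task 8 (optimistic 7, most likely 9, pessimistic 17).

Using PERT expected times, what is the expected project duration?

36 weeks

te_Task 1 = (1 + 4·2 + 15)/6 = 24/6 = 4
te_Task 2 = (5 + 4·11 + 17)/6 = 66/6 = 11
te_Task 3 = (3 + 4·8 + 13)/6 = 48/6 = 8
te_Task 4 = (11 + 4·13 + 21)/6 = 84/6 = 14
te_Task 5 = (9 + 4·11 + 13)/6 = 66/6 = 11
te_Task 6 = (5 + 4·9 + 25)/6 = 66/6 = 11
te_Task 7 = (3 + 4·7 + 11)/6 = 42/6 = 7
te_Task 8 = (8 + 4·12 + 16)/6 = 72/6 = 12
te_Task 9 = (7 + 4·9 + 17)/6 = 60/6 = 10

Forward pass:
ES_Task 1 = 0; EF_Task 1 = 4
ES_Task 2 = 0; EF_Task 2 = 11
ES_Task 3 = 0; EF_Task 3 = 8
ES_Task 4 = 0; EF_Task 4 = 14
ES_Task 5 = 0; EF_Task 5 = 11
ES_Task 6 = 4; EF_Task 6 = 4+11 = 15
ES_Task 7 = max(EF_Task 1=4, EF_Task 2=11) = 11; EF_Task 7 = 11+7 = 18
ES_Task 8 = max(EF_Task 1=4, EF_Task 4=14) = 14; EF_Task 8 = 14+12 = 26
ES_Task 9 = max(EF_Task 3=8, EF_Task 5=11, EF_Task 6=15, EF_Task 7=18, EF_Task 8=26) = 26; EF_Task 9 = 26+10 = 36
Expected project duration μ = 36 weeks. Critical path: Task 4 → Task 8 → Task 9.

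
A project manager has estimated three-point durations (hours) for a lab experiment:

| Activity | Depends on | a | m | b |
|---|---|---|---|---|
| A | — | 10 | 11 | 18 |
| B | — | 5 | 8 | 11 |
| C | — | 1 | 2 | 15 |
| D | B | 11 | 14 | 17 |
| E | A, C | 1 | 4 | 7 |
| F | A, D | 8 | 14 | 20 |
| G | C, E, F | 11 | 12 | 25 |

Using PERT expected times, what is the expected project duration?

50 hours

te_A = (10 + 4·11 + 18)/6 = 72/6 = 12
te_B = (5 + 4·8 + 11)/6 = 48/6 = 8
te_C = (1 + 4·2 + 15)/6 = 24/6 = 4
te_D = (11 + 4·14 + 17)/6 = 84/6 = 14
te_E = (1 + 4·4 + 7)/6 = 24/6 = 4
te_F = (8 + 4·14 + 20)/6 = 84/6 = 14
te_G = (11 + 4·12 + 25)/6 = 84/6 = 14

Forward pass:
ES_A = 0; EF_A = 12
ES_B = 0; EF_B = 8
ES_C = 0; EF_C = 4
ES_D = 8; EF_D = 8+14 = 22
ES_E = max(EF_A=12, EF_C=4) = 12; EF_E = 12+4 = 16
ES_F = max(EF_A=12, EF_D=22) = 22; EF_F = 22+14 = 36
ES_G = max(EF_C=4, EF_E=16, EF_F=36) = 36; EF_G = 36+14 = 50
Expected project duration μ = 50 hours. Critical path: B → D → F → G.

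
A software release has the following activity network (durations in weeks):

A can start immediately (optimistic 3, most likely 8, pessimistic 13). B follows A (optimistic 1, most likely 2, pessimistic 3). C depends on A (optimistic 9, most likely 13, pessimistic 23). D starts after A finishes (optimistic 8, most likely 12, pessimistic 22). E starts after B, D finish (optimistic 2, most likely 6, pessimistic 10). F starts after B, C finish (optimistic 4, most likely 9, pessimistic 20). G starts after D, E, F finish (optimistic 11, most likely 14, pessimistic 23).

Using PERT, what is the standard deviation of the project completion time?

te_A = (3 + 4·8 + 13)/6 = 48/6 = 8; σ²_A = ((13−3)/6)² = 2.778
te_B = (1 + 4·2 + 3)/6 = 12/6 = 2; σ²_B = ((3−1)/6)² = 0.111
te_C = (9 + 4·13 + 23)/6 = 84/6 = 14; σ²_C = ((23−9)/6)² = 5.444
te_D = (8 + 4·12 + 22)/6 = 78/6 = 13; σ²_D = ((22−8)/6)² = 5.444
te_E = (2 + 4·6 + 10)/6 = 36/6 = 6; σ²_E = ((10−2)/6)² = 1.778
te_F = (4 + 4·9 + 20)/6 = 60/6 = 10; σ²_F = ((20−4)/6)² = 7.111
te_G = (11 + 4·14 + 23)/6 = 90/6 = 15; σ²_G = ((23−11)/6)² = 4.000

Forward pass:
ES_A = 0; EF_A = 8
ES_B = 8; EF_B = 8+2 = 10
ES_C = 8; EF_C = 8+14 = 22
ES_D = 8; EF_D = 8+13 = 21
ES_E = max(EF_B=10, EF_D=21) = 21; EF_E = 21+6 = 27
ES_F = max(EF_B=10, EF_C=22) = 22; EF_F = 22+10 = 32
ES_G = max(EF_D=21, EF_E=27, EF_F=32) = 32; EF_G = 32+15 = 47
Expected project duration μ = 47 weeks. Critical path: A → C → F → G.

Variance along critical path = 2.778 + 5.444 + 7.111 + 4.000 = 19.333
σ = √19.333 = 4.397 weeks

4.40 weeks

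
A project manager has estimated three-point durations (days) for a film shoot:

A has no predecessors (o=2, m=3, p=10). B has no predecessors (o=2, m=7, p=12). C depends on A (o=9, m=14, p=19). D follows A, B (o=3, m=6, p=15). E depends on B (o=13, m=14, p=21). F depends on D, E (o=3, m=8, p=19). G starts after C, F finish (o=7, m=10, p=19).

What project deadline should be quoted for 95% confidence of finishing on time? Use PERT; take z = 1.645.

te_A = (2 + 4·3 + 10)/6 = 24/6 = 4; σ²_A = ((10−2)/6)² = 1.778
te_B = (2 + 4·7 + 12)/6 = 42/6 = 7; σ²_B = ((12−2)/6)² = 2.778
te_C = (9 + 4·14 + 19)/6 = 84/6 = 14; σ²_C = ((19−9)/6)² = 2.778
te_D = (3 + 4·6 + 15)/6 = 42/6 = 7; σ²_D = ((15−3)/6)² = 4.000
te_E = (13 + 4·14 + 21)/6 = 90/6 = 15; σ²_E = ((21−13)/6)² = 1.778
te_F = (3 + 4·8 + 19)/6 = 54/6 = 9; σ²_F = ((19−3)/6)² = 7.111
te_G = (7 + 4·10 + 19)/6 = 66/6 = 11; σ²_G = ((19−7)/6)² = 4.000

Forward pass:
ES_A = 0; EF_A = 4
ES_B = 0; EF_B = 7
ES_C = 4; EF_C = 4+14 = 18
ES_D = max(EF_A=4, EF_B=7) = 7; EF_D = 7+7 = 14
ES_E = 7; EF_E = 7+15 = 22
ES_F = max(EF_D=14, EF_E=22) = 22; EF_F = 22+9 = 31
ES_G = max(EF_C=18, EF_F=31) = 31; EF_G = 31+11 = 42
Expected project duration μ = 42 days. Critical path: B → E → F → G.

Variance along critical path = 2.778 + 1.778 + 7.111 + 4.000 = 15.667; σ = 3.958 days.
D = μ + z·σ = 42 + 1.645·3.958 = 48.5 days

48.5 days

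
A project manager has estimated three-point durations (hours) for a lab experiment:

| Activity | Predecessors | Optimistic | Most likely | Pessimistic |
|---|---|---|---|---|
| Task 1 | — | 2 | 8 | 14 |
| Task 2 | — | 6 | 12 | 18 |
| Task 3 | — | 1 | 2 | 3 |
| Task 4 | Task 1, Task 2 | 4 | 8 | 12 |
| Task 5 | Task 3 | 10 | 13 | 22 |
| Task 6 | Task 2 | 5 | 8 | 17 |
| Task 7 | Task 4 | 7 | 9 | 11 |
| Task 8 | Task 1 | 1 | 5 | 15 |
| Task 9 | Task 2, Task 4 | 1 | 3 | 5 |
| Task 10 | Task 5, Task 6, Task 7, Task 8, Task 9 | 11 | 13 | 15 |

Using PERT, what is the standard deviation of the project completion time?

te_Task 1 = (2 + 4·8 + 14)/6 = 48/6 = 8; σ²_Task 1 = ((14−2)/6)² = 4.000
te_Task 2 = (6 + 4·12 + 18)/6 = 72/6 = 12; σ²_Task 2 = ((18−6)/6)² = 4.000
te_Task 3 = (1 + 4·2 + 3)/6 = 12/6 = 2; σ²_Task 3 = ((3−1)/6)² = 0.111
te_Task 4 = (4 + 4·8 + 12)/6 = 48/6 = 8; σ²_Task 4 = ((12−4)/6)² = 1.778
te_Task 5 = (10 + 4·13 + 22)/6 = 84/6 = 14; σ²_Task 5 = ((22−10)/6)² = 4.000
te_Task 6 = (5 + 4·8 + 17)/6 = 54/6 = 9; σ²_Task 6 = ((17−5)/6)² = 4.000
te_Task 7 = (7 + 4·9 + 11)/6 = 54/6 = 9; σ²_Task 7 = ((11−7)/6)² = 0.444
te_Task 8 = (1 + 4·5 + 15)/6 = 36/6 = 6; σ²_Task 8 = ((15−1)/6)² = 5.444
te_Task 9 = (1 + 4·3 + 5)/6 = 18/6 = 3; σ²_Task 9 = ((5−1)/6)² = 0.444
te_Task 10 = (11 + 4·13 + 15)/6 = 78/6 = 13; σ²_Task 10 = ((15−11)/6)² = 0.444

Forward pass:
ES_Task 1 = 0; EF_Task 1 = 8
ES_Task 2 = 0; EF_Task 2 = 12
ES_Task 3 = 0; EF_Task 3 = 2
ES_Task 4 = max(EF_Task 1=8, EF_Task 2=12) = 12; EF_Task 4 = 12+8 = 20
ES_Task 5 = 2; EF_Task 5 = 2+14 = 16
ES_Task 6 = 12; EF_Task 6 = 12+9 = 21
ES_Task 7 = 20; EF_Task 7 = 20+9 = 29
ES_Task 8 = 8; EF_Task 8 = 8+6 = 14
ES_Task 9 = max(EF_Task 2=12, EF_Task 4=20) = 20; EF_Task 9 = 20+3 = 23
ES_Task 10 = max(EF_Task 5=16, EF_Task 6=21, EF_Task 7=29, EF_Task 8=14, EF_Task 9=23) = 29; EF_Task 10 = 29+13 = 42
Expected project duration μ = 42 hours. Critical path: Task 2 → Task 4 → Task 7 → Task 10.

Variance along critical path = 4.000 + 1.778 + 0.444 + 0.444 = 6.667
σ = √6.667 = 2.582 hours

2.58 hours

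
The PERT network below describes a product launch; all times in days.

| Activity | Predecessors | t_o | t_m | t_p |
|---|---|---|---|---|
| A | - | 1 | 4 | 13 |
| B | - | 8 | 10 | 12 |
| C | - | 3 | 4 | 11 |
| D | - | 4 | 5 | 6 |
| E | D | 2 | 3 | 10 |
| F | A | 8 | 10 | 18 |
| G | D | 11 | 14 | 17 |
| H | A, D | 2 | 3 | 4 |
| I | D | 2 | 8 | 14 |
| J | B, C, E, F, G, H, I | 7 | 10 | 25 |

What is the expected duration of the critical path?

31 days

te_A = (1 + 4·4 + 13)/6 = 30/6 = 5
te_B = (8 + 4·10 + 12)/6 = 60/6 = 10
te_C = (3 + 4·4 + 11)/6 = 30/6 = 5
te_D = (4 + 4·5 + 6)/6 = 30/6 = 5
te_E = (2 + 4·3 + 10)/6 = 24/6 = 4
te_F = (8 + 4·10 + 18)/6 = 66/6 = 11
te_G = (11 + 4·14 + 17)/6 = 84/6 = 14
te_H = (2 + 4·3 + 4)/6 = 18/6 = 3
te_I = (2 + 4·8 + 14)/6 = 48/6 = 8
te_J = (7 + 4·10 + 25)/6 = 72/6 = 12

Forward pass:
ES_A = 0; EF_A = 5
ES_B = 0; EF_B = 10
ES_C = 0; EF_C = 5
ES_D = 0; EF_D = 5
ES_E = 5; EF_E = 5+4 = 9
ES_F = 5; EF_F = 5+11 = 16
ES_G = 5; EF_G = 5+14 = 19
ES_H = max(EF_A=5, EF_D=5) = 5; EF_H = 5+3 = 8
ES_I = 5; EF_I = 5+8 = 13
ES_J = max(EF_B=10, EF_C=5, EF_E=9, EF_F=16, EF_G=19, EF_H=8, EF_I=13) = 19; EF_J = 19+12 = 31
Expected project duration μ = 31 days. Critical path: D → G → J.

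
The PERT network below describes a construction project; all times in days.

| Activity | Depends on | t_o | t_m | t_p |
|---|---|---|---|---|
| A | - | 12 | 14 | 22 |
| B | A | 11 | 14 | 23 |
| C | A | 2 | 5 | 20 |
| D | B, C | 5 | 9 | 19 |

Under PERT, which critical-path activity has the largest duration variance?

te_A = (12 + 4·14 + 22)/6 = 90/6 = 15; σ²_A = ((22−12)/6)² = 2.778
te_B = (11 + 4·14 + 23)/6 = 90/6 = 15; σ²_B = ((23−11)/6)² = 4.000
te_C = (2 + 4·5 + 20)/6 = 42/6 = 7; σ²_C = ((20−2)/6)² = 9.000
te_D = (5 + 4·9 + 19)/6 = 60/6 = 10; σ²_D = ((19−5)/6)² = 5.444

Forward pass:
ES_A = 0; EF_A = 15
ES_B = 15; EF_B = 15+15 = 30
ES_C = 15; EF_C = 15+7 = 22
ES_D = max(EF_B=30, EF_C=22) = 30; EF_D = 30+10 = 40
Expected project duration μ = 40 days. Critical path: A → B → D.

Variances on critical path: σ²_A=2.778, σ²_B=4.000, σ²_D=5.444.
Largest is σ²_D = 5.444.

D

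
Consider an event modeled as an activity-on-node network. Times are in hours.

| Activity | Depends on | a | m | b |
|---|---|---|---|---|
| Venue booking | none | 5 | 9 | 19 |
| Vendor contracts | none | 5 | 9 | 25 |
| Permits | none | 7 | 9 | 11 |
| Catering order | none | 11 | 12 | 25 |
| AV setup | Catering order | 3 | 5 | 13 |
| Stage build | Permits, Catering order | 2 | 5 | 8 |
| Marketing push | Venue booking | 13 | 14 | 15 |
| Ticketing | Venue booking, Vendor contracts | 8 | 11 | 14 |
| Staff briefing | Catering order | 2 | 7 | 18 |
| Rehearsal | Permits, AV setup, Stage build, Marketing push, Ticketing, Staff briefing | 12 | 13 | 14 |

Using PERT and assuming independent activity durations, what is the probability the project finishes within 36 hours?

te_Venue booking = (5 + 4·9 + 19)/6 = 60/6 = 10; σ²_Venue booking = ((19−5)/6)² = 5.444
te_Vendor contracts = (5 + 4·9 + 25)/6 = 66/6 = 11; σ²_Vendor contracts = ((25−5)/6)² = 11.111
te_Permits = (7 + 4·9 + 11)/6 = 54/6 = 9; σ²_Permits = ((11−7)/6)² = 0.444
te_Catering order = (11 + 4·12 + 25)/6 = 84/6 = 14; σ²_Catering order = ((25−11)/6)² = 5.444
te_AV setup = (3 + 4·5 + 13)/6 = 36/6 = 6; σ²_AV setup = ((13−3)/6)² = 2.778
te_Stage build = (2 + 4·5 + 8)/6 = 30/6 = 5; σ²_Stage build = ((8−2)/6)² = 1.000
te_Marketing push = (13 + 4·14 + 15)/6 = 84/6 = 14; σ²_Marketing push = ((15−13)/6)² = 0.111
te_Ticketing = (8 + 4·11 + 14)/6 = 66/6 = 11; σ²_Ticketing = ((14−8)/6)² = 1.000
te_Staff briefing = (2 + 4·7 + 18)/6 = 48/6 = 8; σ²_Staff briefing = ((18−2)/6)² = 7.111
te_Rehearsal = (12 + 4·13 + 14)/6 = 78/6 = 13; σ²_Rehearsal = ((14−12)/6)² = 0.111

Forward pass:
ES_Venue booking = 0; EF_Venue booking = 10
ES_Vendor contracts = 0; EF_Vendor contracts = 11
ES_Permits = 0; EF_Permits = 9
ES_Catering order = 0; EF_Catering order = 14
ES_AV setup = 14; EF_AV setup = 14+6 = 20
ES_Stage build = max(EF_Permits=9, EF_Catering order=14) = 14; EF_Stage build = 14+5 = 19
ES_Marketing push = 10; EF_Marketing push = 10+14 = 24
ES_Ticketing = max(EF_Venue booking=10, EF_Vendor contracts=11) = 11; EF_Ticketing = 11+11 = 22
ES_Staff briefing = 14; EF_Staff briefing = 14+8 = 22
ES_Rehearsal = max(EF_Permits=9, EF_AV setup=20, EF_Stage build=19, EF_Marketing push=24, EF_Ticketing=22, EF_Staff briefing=22) = 24; EF_Rehearsal = 24+13 = 37
Expected project duration μ = 37 hours. Critical path: Venue booking → Marketing push → Rehearsal.

Variance along critical path = 5.444 + 0.111 + 0.111 = 5.667; σ = √5.667 = 2.380 hours.
Z = (36 − 37) / 2.380 = -0.420
P(T ≤ 36) = Φ(-0.420) ≈ 0.337

0.337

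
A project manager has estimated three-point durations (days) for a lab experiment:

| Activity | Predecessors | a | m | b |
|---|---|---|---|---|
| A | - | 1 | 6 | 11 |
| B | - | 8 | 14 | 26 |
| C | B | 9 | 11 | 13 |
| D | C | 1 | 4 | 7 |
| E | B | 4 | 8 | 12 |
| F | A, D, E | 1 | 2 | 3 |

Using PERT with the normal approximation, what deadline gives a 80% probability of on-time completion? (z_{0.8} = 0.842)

34.7 days

te_A = (1 + 4·6 + 11)/6 = 36/6 = 6; σ²_A = ((11−1)/6)² = 2.778
te_B = (8 + 4·14 + 26)/6 = 90/6 = 15; σ²_B = ((26−8)/6)² = 9.000
te_C = (9 + 4·11 + 13)/6 = 66/6 = 11; σ²_C = ((13−9)/6)² = 0.444
te_D = (1 + 4·4 + 7)/6 = 24/6 = 4; σ²_D = ((7−1)/6)² = 1.000
te_E = (4 + 4·8 + 12)/6 = 48/6 = 8; σ²_E = ((12−4)/6)² = 1.778
te_F = (1 + 4·2 + 3)/6 = 12/6 = 2; σ²_F = ((3−1)/6)² = 0.111

Forward pass:
ES_A = 0; EF_A = 6
ES_B = 0; EF_B = 15
ES_C = 15; EF_C = 15+11 = 26
ES_D = 26; EF_D = 26+4 = 30
ES_E = 15; EF_E = 15+8 = 23
ES_F = max(EF_A=6, EF_D=30, EF_E=23) = 30; EF_F = 30+2 = 32
Expected project duration μ = 32 days. Critical path: B → C → D → F.

Variance along critical path = 9.000 + 0.444 + 1.000 + 0.111 = 10.556; σ = 3.249 days.
D = μ + z·σ = 32 + 0.842·3.249 = 34.7 days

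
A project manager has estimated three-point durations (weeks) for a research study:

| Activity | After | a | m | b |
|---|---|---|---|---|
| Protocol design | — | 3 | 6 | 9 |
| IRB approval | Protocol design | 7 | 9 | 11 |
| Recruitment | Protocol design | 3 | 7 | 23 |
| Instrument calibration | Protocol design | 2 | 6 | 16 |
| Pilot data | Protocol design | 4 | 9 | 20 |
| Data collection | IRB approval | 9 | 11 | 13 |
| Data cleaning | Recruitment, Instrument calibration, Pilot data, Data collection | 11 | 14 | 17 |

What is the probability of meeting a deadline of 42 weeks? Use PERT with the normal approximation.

0.880

te_Protocol design = (3 + 4·6 + 9)/6 = 36/6 = 6; σ²_Protocol design = ((9−3)/6)² = 1.000
te_IRB approval = (7 + 4·9 + 11)/6 = 54/6 = 9; σ²_IRB approval = ((11−7)/6)² = 0.444
te_Recruitment = (3 + 4·7 + 23)/6 = 54/6 = 9; σ²_Recruitment = ((23−3)/6)² = 11.111
te_Instrument calibration = (2 + 4·6 + 16)/6 = 42/6 = 7; σ²_Instrument calibration = ((16−2)/6)² = 5.444
te_Pilot data = (4 + 4·9 + 20)/6 = 60/6 = 10; σ²_Pilot data = ((20−4)/6)² = 7.111
te_Data collection = (9 + 4·11 + 13)/6 = 66/6 = 11; σ²_Data collection = ((13−9)/6)² = 0.444
te_Data cleaning = (11 + 4·14 + 17)/6 = 84/6 = 14; σ²_Data cleaning = ((17−11)/6)² = 1.000

Forward pass:
ES_Protocol design = 0; EF_Protocol design = 6
ES_IRB approval = 6; EF_IRB approval = 6+9 = 15
ES_Recruitment = 6; EF_Recruitment = 6+9 = 15
ES_Instrument calibration = 6; EF_Instrument calibration = 6+7 = 13
ES_Pilot data = 6; EF_Pilot data = 6+10 = 16
ES_Data collection = 15; EF_Data collection = 15+11 = 26
ES_Data cleaning = max(EF_Recruitment=15, EF_Instrument calibration=13, EF_Pilot data=16, EF_Data collection=26) = 26; EF_Data cleaning = 26+14 = 40
Expected project duration μ = 40 weeks. Critical path: Protocol design → IRB approval → Data collection → Data cleaning.

Variance along critical path = 1.000 + 0.444 + 0.444 + 1.000 = 2.889; σ = √2.889 = 1.700 weeks.
Z = (42 − 40) / 1.700 = 1.177
P(T ≤ 42) = Φ(1.177) ≈ 0.880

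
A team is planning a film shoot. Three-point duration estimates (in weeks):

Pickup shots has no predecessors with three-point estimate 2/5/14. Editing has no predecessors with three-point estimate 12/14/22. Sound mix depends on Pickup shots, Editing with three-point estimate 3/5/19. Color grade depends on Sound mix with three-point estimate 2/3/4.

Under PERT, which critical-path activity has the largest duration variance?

Sound mix

te_Pickup shots = (2 + 4·5 + 14)/6 = 36/6 = 6; σ²_Pickup shots = ((14−2)/6)² = 4.000
te_Editing = (12 + 4·14 + 22)/6 = 90/6 = 15; σ²_Editing = ((22−12)/6)² = 2.778
te_Sound mix = (3 + 4·5 + 19)/6 = 42/6 = 7; σ²_Sound mix = ((19−3)/6)² = 7.111
te_Color grade = (2 + 4·3 + 4)/6 = 18/6 = 3; σ²_Color grade = ((4−2)/6)² = 0.111

Forward pass:
ES_Pickup shots = 0; EF_Pickup shots = 6
ES_Editing = 0; EF_Editing = 15
ES_Sound mix = max(EF_Pickup shots=6, EF_Editing=15) = 15; EF_Sound mix = 15+7 = 22
ES_Color grade = 22; EF_Color grade = 22+3 = 25
Expected project duration μ = 25 weeks. Critical path: Editing → Sound mix → Color grade.

Variances on critical path: σ²_Editing=2.778, σ²_Sound mix=7.111, σ²_Color grade=0.111.
Largest is σ²_Sound mix = 7.111.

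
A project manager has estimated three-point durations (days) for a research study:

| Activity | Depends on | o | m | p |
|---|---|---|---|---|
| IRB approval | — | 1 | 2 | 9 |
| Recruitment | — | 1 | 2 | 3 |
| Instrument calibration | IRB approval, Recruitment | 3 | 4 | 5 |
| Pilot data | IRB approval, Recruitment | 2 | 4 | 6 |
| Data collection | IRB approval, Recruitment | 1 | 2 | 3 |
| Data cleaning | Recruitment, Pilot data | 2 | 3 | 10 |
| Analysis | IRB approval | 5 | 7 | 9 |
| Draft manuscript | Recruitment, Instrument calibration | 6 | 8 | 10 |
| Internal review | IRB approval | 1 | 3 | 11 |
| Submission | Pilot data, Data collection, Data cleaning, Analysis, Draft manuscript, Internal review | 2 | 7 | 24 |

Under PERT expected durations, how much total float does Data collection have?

te_IRB approval = (1 + 4·2 + 9)/6 = 18/6 = 3
te_Recruitment = (1 + 4·2 + 3)/6 = 12/6 = 2
te_Instrument calibration = (3 + 4·4 + 5)/6 = 24/6 = 4
te_Pilot data = (2 + 4·4 + 6)/6 = 24/6 = 4
te_Data collection = (1 + 4·2 + 3)/6 = 12/6 = 2
te_Data cleaning = (2 + 4·3 + 10)/6 = 24/6 = 4
te_Analysis = (5 + 4·7 + 9)/6 = 42/6 = 7
te_Draft manuscript = (6 + 4·8 + 10)/6 = 48/6 = 8
te_Internal review = (1 + 4·3 + 11)/6 = 24/6 = 4
te_Submission = (2 + 4·7 + 24)/6 = 54/6 = 9

Forward pass:
ES_IRB approval = 0; EF_IRB approval = 3
ES_Recruitment = 0; EF_Recruitment = 2
ES_Instrument calibration = max(EF_IRB approval=3, EF_Recruitment=2) = 3; EF_Instrument calibration = 3+4 = 7
ES_Pilot data = max(EF_IRB approval=3, EF_Recruitment=2) = 3; EF_Pilot data = 3+4 = 7
ES_Data collection = max(EF_IRB approval=3, EF_Recruitment=2) = 3; EF_Data collection = 3+2 = 5
ES_Data cleaning = max(EF_Recruitment=2, EF_Pilot data=7) = 7; EF_Data cleaning = 7+4 = 11
ES_Analysis = 3; EF_Analysis = 3+7 = 10
ES_Draft manuscript = max(EF_Recruitment=2, EF_Instrument calibration=7) = 7; EF_Draft manuscript = 7+8 = 15
ES_Internal review = 3; EF_Internal review = 3+4 = 7
ES_Submission = max(EF_Pilot data=7, EF_Data collection=5, EF_Data cleaning=11, EF_Analysis=10, EF_Draft manuscript=15, EF_Internal review=7) = 15; EF_Submission = 15+9 = 24
Expected project duration μ = 24 days. Critical path: IRB approval → Instrument calibration → Draft manuscript → Submission.

Backward pass:
LF_Submission = 24; LS_Submission = 24−9 = 15
LF_Internal review = LS_Submission = 15; LS_Internal review = 15−4 = 11
LF_Draft manuscript = LS_Submission = 15; LS_Draft manuscript = 15−8 = 7
LF_Analysis = LS_Submission = 15; LS_Analysis = 15−7 = 8
LF_Data cleaning = LS_Submission = 15; LS_Data cleaning = 15−4 = 11
LF_Data collection = LS_Submission = 15; LS_Data collection = 15−2 = 13
LF_Pilot data = min(LS_Data cleaning=11, LS_Submission=15) = 11; LS_Pilot data = 11−4 = 7
LF_Instrument calibration = LS_Draft manuscript = 7; LS_Instrument calibration = 7−4 = 3
LF_Recruitment = min(LS_Instrument calibration=3, LS_Pilot data=7, LS_Data collection=13, LS_Data cleaning=11, LS_Draft manuscript=7) = 3; LS_Recruitment = 3−2 = 1
LF_IRB approval = min(LS_Instrument calibration=3, LS_Pilot data=7, LS_Data collection=13, LS_Analysis=8, LS_Internal review=11) = 3; LS_IRB approval = 3−3 = 0
Slack_Data collection = LS_Data collection − ES_Data collection = 13 − 3 = 10

10 days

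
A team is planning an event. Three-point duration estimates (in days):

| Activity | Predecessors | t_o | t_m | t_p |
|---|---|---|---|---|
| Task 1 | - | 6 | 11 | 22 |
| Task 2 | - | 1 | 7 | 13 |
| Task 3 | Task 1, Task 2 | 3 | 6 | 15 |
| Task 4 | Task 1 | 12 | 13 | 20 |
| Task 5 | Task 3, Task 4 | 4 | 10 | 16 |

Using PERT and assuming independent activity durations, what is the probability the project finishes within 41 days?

te_Task 1 = (6 + 4·11 + 22)/6 = 72/6 = 12; σ²_Task 1 = ((22−6)/6)² = 7.111
te_Task 2 = (1 + 4·7 + 13)/6 = 42/6 = 7; σ²_Task 2 = ((13−1)/6)² = 4.000
te_Task 3 = (3 + 4·6 + 15)/6 = 42/6 = 7; σ²_Task 3 = ((15−3)/6)² = 4.000
te_Task 4 = (12 + 4·13 + 20)/6 = 84/6 = 14; σ²_Task 4 = ((20−12)/6)² = 1.778
te_Task 5 = (4 + 4·10 + 16)/6 = 60/6 = 10; σ²_Task 5 = ((16−4)/6)² = 4.000

Forward pass:
ES_Task 1 = 0; EF_Task 1 = 12
ES_Task 2 = 0; EF_Task 2 = 7
ES_Task 3 = max(EF_Task 1=12, EF_Task 2=7) = 12; EF_Task 3 = 12+7 = 19
ES_Task 4 = 12; EF_Task 4 = 12+14 = 26
ES_Task 5 = max(EF_Task 3=19, EF_Task 4=26) = 26; EF_Task 5 = 26+10 = 36
Expected project duration μ = 36 days. Critical path: Task 1 → Task 4 → Task 5.

Variance along critical path = 7.111 + 1.778 + 4.000 = 12.889; σ = √12.889 = 3.590 days.
Z = (41 − 36) / 3.590 = 1.393
P(T ≤ 41) = Φ(1.393) ≈ 0.918

0.918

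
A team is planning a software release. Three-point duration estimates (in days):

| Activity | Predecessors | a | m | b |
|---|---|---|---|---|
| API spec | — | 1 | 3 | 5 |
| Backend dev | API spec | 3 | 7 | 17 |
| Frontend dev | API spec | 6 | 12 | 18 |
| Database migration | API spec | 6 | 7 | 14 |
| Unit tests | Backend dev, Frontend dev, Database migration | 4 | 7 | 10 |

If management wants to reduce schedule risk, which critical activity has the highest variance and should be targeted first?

te_API spec = (1 + 4·3 + 5)/6 = 18/6 = 3; σ²_API spec = ((5−1)/6)² = 0.444
te_Backend dev = (3 + 4·7 + 17)/6 = 48/6 = 8; σ²_Backend dev = ((17−3)/6)² = 5.444
te_Frontend dev = (6 + 4·12 + 18)/6 = 72/6 = 12; σ²_Frontend dev = ((18−6)/6)² = 4.000
te_Database migration = (6 + 4·7 + 14)/6 = 48/6 = 8; σ²_Database migration = ((14−6)/6)² = 1.778
te_Unit tests = (4 + 4·7 + 10)/6 = 42/6 = 7; σ²_Unit tests = ((10−4)/6)² = 1.000

Forward pass:
ES_API spec = 0; EF_API spec = 3
ES_Backend dev = 3; EF_Backend dev = 3+8 = 11
ES_Frontend dev = 3; EF_Frontend dev = 3+12 = 15
ES_Database migration = 3; EF_Database migration = 3+8 = 11
ES_Unit tests = max(EF_Backend dev=11, EF_Frontend dev=15, EF_Database migration=11) = 15; EF_Unit tests = 15+7 = 22
Expected project duration μ = 22 days. Critical path: API spec → Frontend dev → Unit tests.

Variances on critical path: σ²_API spec=0.444, σ²_Frontend dev=4.000, σ²_Unit tests=1.000.
Largest is σ²_Frontend dev = 4.000.

Frontend dev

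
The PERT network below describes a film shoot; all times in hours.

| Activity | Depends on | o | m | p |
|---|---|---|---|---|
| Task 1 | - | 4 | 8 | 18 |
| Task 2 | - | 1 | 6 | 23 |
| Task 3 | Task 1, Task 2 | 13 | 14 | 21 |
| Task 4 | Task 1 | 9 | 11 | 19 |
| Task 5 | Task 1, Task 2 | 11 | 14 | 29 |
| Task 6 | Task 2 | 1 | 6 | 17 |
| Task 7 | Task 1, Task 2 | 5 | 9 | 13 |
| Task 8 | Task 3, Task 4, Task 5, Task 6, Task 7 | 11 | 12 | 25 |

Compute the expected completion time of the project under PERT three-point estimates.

te_Task 1 = (4 + 4·8 + 18)/6 = 54/6 = 9
te_Task 2 = (1 + 4·6 + 23)/6 = 48/6 = 8
te_Task 3 = (13 + 4·14 + 21)/6 = 90/6 = 15
te_Task 4 = (9 + 4·11 + 19)/6 = 72/6 = 12
te_Task 5 = (11 + 4·14 + 29)/6 = 96/6 = 16
te_Task 6 = (1 + 4·6 + 17)/6 = 42/6 = 7
te_Task 7 = (5 + 4·9 + 13)/6 = 54/6 = 9
te_Task 8 = (11 + 4·12 + 25)/6 = 84/6 = 14

Forward pass:
ES_Task 1 = 0; EF_Task 1 = 9
ES_Task 2 = 0; EF_Task 2 = 8
ES_Task 3 = max(EF_Task 1=9, EF_Task 2=8) = 9; EF_Task 3 = 9+15 = 24
ES_Task 4 = 9; EF_Task 4 = 9+12 = 21
ES_Task 5 = max(EF_Task 1=9, EF_Task 2=8) = 9; EF_Task 5 = 9+16 = 25
ES_Task 6 = 8; EF_Task 6 = 8+7 = 15
ES_Task 7 = max(EF_Task 1=9, EF_Task 2=8) = 9; EF_Task 7 = 9+9 = 18
ES_Task 8 = max(EF_Task 3=24, EF_Task 4=21, EF_Task 5=25, EF_Task 6=15, EF_Task 7=18) = 25; EF_Task 8 = 25+14 = 39
Expected project duration μ = 39 hours. Critical path: Task 1 → Task 5 → Task 8.

39 hours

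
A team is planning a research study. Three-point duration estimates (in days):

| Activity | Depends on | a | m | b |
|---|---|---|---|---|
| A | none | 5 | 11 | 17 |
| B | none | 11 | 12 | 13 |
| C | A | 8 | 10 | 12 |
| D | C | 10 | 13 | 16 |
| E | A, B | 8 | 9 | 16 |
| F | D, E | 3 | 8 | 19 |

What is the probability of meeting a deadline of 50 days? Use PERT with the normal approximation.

te_A = (5 + 4·11 + 17)/6 = 66/6 = 11; σ²_A = ((17−5)/6)² = 4.000
te_B = (11 + 4·12 + 13)/6 = 72/6 = 12; σ²_B = ((13−11)/6)² = 0.111
te_C = (8 + 4·10 + 12)/6 = 60/6 = 10; σ²_C = ((12−8)/6)² = 0.444
te_D = (10 + 4·13 + 16)/6 = 78/6 = 13; σ²_D = ((16−10)/6)² = 1.000
te_E = (8 + 4·9 + 16)/6 = 60/6 = 10; σ²_E = ((16−8)/6)² = 1.778
te_F = (3 + 4·8 + 19)/6 = 54/6 = 9; σ²_F = ((19−3)/6)² = 7.111

Forward pass:
ES_A = 0; EF_A = 11
ES_B = 0; EF_B = 12
ES_C = 11; EF_C = 11+10 = 21
ES_D = 21; EF_D = 21+13 = 34
ES_E = max(EF_A=11, EF_B=12) = 12; EF_E = 12+10 = 22
ES_F = max(EF_D=34, EF_E=22) = 34; EF_F = 34+9 = 43
Expected project duration μ = 43 days. Critical path: A → C → D → F.

Variance along critical path = 4.000 + 0.444 + 1.000 + 7.111 = 12.556; σ = √12.556 = 3.543 days.
Z = (50 − 43) / 3.543 = 1.976
P(T ≤ 50) = Φ(1.976) ≈ 0.976

0.976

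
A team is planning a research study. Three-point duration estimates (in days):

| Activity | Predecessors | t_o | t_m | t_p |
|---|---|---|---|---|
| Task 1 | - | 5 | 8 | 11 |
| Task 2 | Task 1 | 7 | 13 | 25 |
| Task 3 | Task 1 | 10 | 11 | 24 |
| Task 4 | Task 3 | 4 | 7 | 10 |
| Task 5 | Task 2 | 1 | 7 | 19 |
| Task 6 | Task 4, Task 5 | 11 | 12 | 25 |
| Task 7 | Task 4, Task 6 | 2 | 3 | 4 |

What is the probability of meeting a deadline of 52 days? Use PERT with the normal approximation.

0.844

te_Task 1 = (5 + 4·8 + 11)/6 = 48/6 = 8; σ²_Task 1 = ((11−5)/6)² = 1.000
te_Task 2 = (7 + 4·13 + 25)/6 = 84/6 = 14; σ²_Task 2 = ((25−7)/6)² = 9.000
te_Task 3 = (10 + 4·11 + 24)/6 = 78/6 = 13; σ²_Task 3 = ((24−10)/6)² = 5.444
te_Task 4 = (4 + 4·7 + 10)/6 = 42/6 = 7; σ²_Task 4 = ((10−4)/6)² = 1.000
te_Task 5 = (1 + 4·7 + 19)/6 = 48/6 = 8; σ²_Task 5 = ((19−1)/6)² = 9.000
te_Task 6 = (11 + 4·12 + 25)/6 = 84/6 = 14; σ²_Task 6 = ((25−11)/6)² = 5.444
te_Task 7 = (2 + 4·3 + 4)/6 = 18/6 = 3; σ²_Task 7 = ((4−2)/6)² = 0.111

Forward pass:
ES_Task 1 = 0; EF_Task 1 = 8
ES_Task 2 = 8; EF_Task 2 = 8+14 = 22
ES_Task 3 = 8; EF_Task 3 = 8+13 = 21
ES_Task 4 = 21; EF_Task 4 = 21+7 = 28
ES_Task 5 = 22; EF_Task 5 = 22+8 = 30
ES_Task 6 = max(EF_Task 4=28, EF_Task 5=30) = 30; EF_Task 6 = 30+14 = 44
ES_Task 7 = max(EF_Task 4=28, EF_Task 6=44) = 44; EF_Task 7 = 44+3 = 47
Expected project duration μ = 47 days. Critical path: Task 1 → Task 2 → Task 5 → Task 6 → Task 7.

Variance along critical path = 1.000 + 9.000 + 9.000 + 5.444 + 0.111 = 24.556; σ = √24.556 = 4.955 days.
Z = (52 − 47) / 4.955 = 1.009
P(T ≤ 52) = Φ(1.009) ≈ 0.844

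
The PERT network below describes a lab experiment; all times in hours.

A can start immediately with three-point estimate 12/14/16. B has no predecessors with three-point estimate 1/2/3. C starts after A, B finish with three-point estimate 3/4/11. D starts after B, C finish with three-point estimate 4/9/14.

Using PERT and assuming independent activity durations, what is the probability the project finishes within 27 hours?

0.327

te_A = (12 + 4·14 + 16)/6 = 84/6 = 14; σ²_A = ((16−12)/6)² = 0.444
te_B = (1 + 4·2 + 3)/6 = 12/6 = 2; σ²_B = ((3−1)/6)² = 0.111
te_C = (3 + 4·4 + 11)/6 = 30/6 = 5; σ²_C = ((11−3)/6)² = 1.778
te_D = (4 + 4·9 + 14)/6 = 54/6 = 9; σ²_D = ((14−4)/6)² = 2.778

Forward pass:
ES_A = 0; EF_A = 14
ES_B = 0; EF_B = 2
ES_C = max(EF_A=14, EF_B=2) = 14; EF_C = 14+5 = 19
ES_D = max(EF_B=2, EF_C=19) = 19; EF_D = 19+9 = 28
Expected project duration μ = 28 hours. Critical path: A → C → D.

Variance along critical path = 0.444 + 1.778 + 2.778 = 5.000; σ = √5.000 = 2.236 hours.
Z = (27 − 28) / 2.236 = -0.447
P(T ≤ 27) = Φ(-0.447) ≈ 0.327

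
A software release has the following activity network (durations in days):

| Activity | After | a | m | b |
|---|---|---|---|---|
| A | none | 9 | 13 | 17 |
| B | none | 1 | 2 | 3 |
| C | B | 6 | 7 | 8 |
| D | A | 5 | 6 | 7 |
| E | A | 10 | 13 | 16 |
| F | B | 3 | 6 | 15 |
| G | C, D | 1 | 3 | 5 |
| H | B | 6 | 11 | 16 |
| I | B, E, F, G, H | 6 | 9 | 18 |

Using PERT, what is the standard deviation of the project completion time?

2.60 days

te_A = (9 + 4·13 + 17)/6 = 78/6 = 13; σ²_A = ((17−9)/6)² = 1.778
te_B = (1 + 4·2 + 3)/6 = 12/6 = 2; σ²_B = ((3−1)/6)² = 0.111
te_C = (6 + 4·7 + 8)/6 = 42/6 = 7; σ²_C = ((8−6)/6)² = 0.111
te_D = (5 + 4·6 + 7)/6 = 36/6 = 6; σ²_D = ((7−5)/6)² = 0.111
te_E = (10 + 4·13 + 16)/6 = 78/6 = 13; σ²_E = ((16−10)/6)² = 1.000
te_F = (3 + 4·6 + 15)/6 = 42/6 = 7; σ²_F = ((15−3)/6)² = 4.000
te_G = (1 + 4·3 + 5)/6 = 18/6 = 3; σ²_G = ((5−1)/6)² = 0.444
te_H = (6 + 4·11 + 16)/6 = 66/6 = 11; σ²_H = ((16−6)/6)² = 2.778
te_I = (6 + 4·9 + 18)/6 = 60/6 = 10; σ²_I = ((18−6)/6)² = 4.000

Forward pass:
ES_A = 0; EF_A = 13
ES_B = 0; EF_B = 2
ES_C = 2; EF_C = 2+7 = 9
ES_D = 13; EF_D = 13+6 = 19
ES_E = 13; EF_E = 13+13 = 26
ES_F = 2; EF_F = 2+7 = 9
ES_G = max(EF_C=9, EF_D=19) = 19; EF_G = 19+3 = 22
ES_H = 2; EF_H = 2+11 = 13
ES_I = max(EF_B=2, EF_E=26, EF_F=9, EF_G=22, EF_H=13) = 26; EF_I = 26+10 = 36
Expected project duration μ = 36 days. Critical path: A → E → I.

Variance along critical path = 1.778 + 1.000 + 4.000 = 6.778
σ = √6.778 = 2.603 days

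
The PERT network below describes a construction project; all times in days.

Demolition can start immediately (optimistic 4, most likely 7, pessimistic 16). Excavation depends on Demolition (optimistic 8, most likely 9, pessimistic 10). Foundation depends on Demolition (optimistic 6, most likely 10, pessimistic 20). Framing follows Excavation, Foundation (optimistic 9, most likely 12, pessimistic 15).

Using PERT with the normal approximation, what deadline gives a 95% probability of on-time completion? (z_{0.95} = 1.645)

36.3 days

te_Demolition = (4 + 4·7 + 16)/6 = 48/6 = 8; σ²_Demolition = ((16−4)/6)² = 4.000
te_Excavation = (8 + 4·9 + 10)/6 = 54/6 = 9; σ²_Excavation = ((10−8)/6)² = 0.111
te_Foundation = (6 + 4·10 + 20)/6 = 66/6 = 11; σ²_Foundation = ((20−6)/6)² = 5.444
te_Framing = (9 + 4·12 + 15)/6 = 72/6 = 12; σ²_Framing = ((15−9)/6)² = 1.000

Forward pass:
ES_Demolition = 0; EF_Demolition = 8
ES_Excavation = 8; EF_Excavation = 8+9 = 17
ES_Foundation = 8; EF_Foundation = 8+11 = 19
ES_Framing = max(EF_Excavation=17, EF_Foundation=19) = 19; EF_Framing = 19+12 = 31
Expected project duration μ = 31 days. Critical path: Demolition → Foundation → Framing.

Variance along critical path = 4.000 + 5.444 + 1.000 = 10.444; σ = 3.232 days.
D = μ + z·σ = 31 + 1.645·3.232 = 36.3 days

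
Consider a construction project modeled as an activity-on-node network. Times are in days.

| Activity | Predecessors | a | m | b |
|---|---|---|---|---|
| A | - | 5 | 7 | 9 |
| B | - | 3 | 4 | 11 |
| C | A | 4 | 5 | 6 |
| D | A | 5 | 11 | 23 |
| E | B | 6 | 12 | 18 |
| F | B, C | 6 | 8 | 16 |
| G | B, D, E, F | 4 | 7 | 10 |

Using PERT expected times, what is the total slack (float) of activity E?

4 days

te_A = (5 + 4·7 + 9)/6 = 42/6 = 7
te_B = (3 + 4·4 + 11)/6 = 30/6 = 5
te_C = (4 + 4·5 + 6)/6 = 30/6 = 5
te_D = (5 + 4·11 + 23)/6 = 72/6 = 12
te_E = (6 + 4·12 + 18)/6 = 72/6 = 12
te_F = (6 + 4·8 + 16)/6 = 54/6 = 9
te_G = (4 + 4·7 + 10)/6 = 42/6 = 7

Forward pass:
ES_A = 0; EF_A = 7
ES_B = 0; EF_B = 5
ES_C = 7; EF_C = 7+5 = 12
ES_D = 7; EF_D = 7+12 = 19
ES_E = 5; EF_E = 5+12 = 17
ES_F = max(EF_B=5, EF_C=12) = 12; EF_F = 12+9 = 21
ES_G = max(EF_B=5, EF_D=19, EF_E=17, EF_F=21) = 21; EF_G = 21+7 = 28
Expected project duration μ = 28 days. Critical path: A → C → F → G.

Backward pass:
LF_G = 28; LS_G = 28−7 = 21
LF_F = LS_G = 21; LS_F = 21−9 = 12
LF_E = LS_G = 21; LS_E = 21−12 = 9
LF_D = LS_G = 21; LS_D = 21−12 = 9
LF_C = LS_F = 12; LS_C = 12−5 = 7
LF_B = min(LS_E=9, LS_F=12, LS_G=21) = 9; LS_B = 9−5 = 4
LF_A = min(LS_C=7, LS_D=9) = 7; LS_A = 7−7 = 0
Slack_E = LS_E − ES_E = 9 − 5 = 4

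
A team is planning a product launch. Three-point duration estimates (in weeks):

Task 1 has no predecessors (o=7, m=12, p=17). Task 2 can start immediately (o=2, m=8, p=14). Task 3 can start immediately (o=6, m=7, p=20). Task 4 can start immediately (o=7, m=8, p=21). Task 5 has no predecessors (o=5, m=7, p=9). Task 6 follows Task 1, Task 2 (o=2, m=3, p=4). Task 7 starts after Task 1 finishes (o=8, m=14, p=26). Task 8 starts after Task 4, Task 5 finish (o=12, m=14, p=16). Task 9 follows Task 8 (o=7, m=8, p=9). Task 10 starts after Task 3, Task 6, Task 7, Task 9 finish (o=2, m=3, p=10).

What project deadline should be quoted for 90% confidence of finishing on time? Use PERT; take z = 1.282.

39.6 weeks

te_Task 1 = (7 + 4·12 + 17)/6 = 72/6 = 12; σ²_Task 1 = ((17−7)/6)² = 2.778
te_Task 2 = (2 + 4·8 + 14)/6 = 48/6 = 8; σ²_Task 2 = ((14−2)/6)² = 4.000
te_Task 3 = (6 + 4·7 + 20)/6 = 54/6 = 9; σ²_Task 3 = ((20−6)/6)² = 5.444
te_Task 4 = (7 + 4·8 + 21)/6 = 60/6 = 10; σ²_Task 4 = ((21−7)/6)² = 5.444
te_Task 5 = (5 + 4·7 + 9)/6 = 42/6 = 7; σ²_Task 5 = ((9−5)/6)² = 0.444
te_Task 6 = (2 + 4·3 + 4)/6 = 18/6 = 3; σ²_Task 6 = ((4−2)/6)² = 0.111
te_Task 7 = (8 + 4·14 + 26)/6 = 90/6 = 15; σ²_Task 7 = ((26−8)/6)² = 9.000
te_Task 8 = (12 + 4·14 + 16)/6 = 84/6 = 14; σ²_Task 8 = ((16−12)/6)² = 0.444
te_Task 9 = (7 + 4·8 + 9)/6 = 48/6 = 8; σ²_Task 9 = ((9−7)/6)² = 0.111
te_Task 10 = (2 + 4·3 + 10)/6 = 24/6 = 4; σ²_Task 10 = ((10−2)/6)² = 1.778

Forward pass:
ES_Task 1 = 0; EF_Task 1 = 12
ES_Task 2 = 0; EF_Task 2 = 8
ES_Task 3 = 0; EF_Task 3 = 9
ES_Task 4 = 0; EF_Task 4 = 10
ES_Task 5 = 0; EF_Task 5 = 7
ES_Task 6 = max(EF_Task 1=12, EF_Task 2=8) = 12; EF_Task 6 = 12+3 = 15
ES_Task 7 = 12; EF_Task 7 = 12+15 = 27
ES_Task 8 = max(EF_Task 4=10, EF_Task 5=7) = 10; EF_Task 8 = 10+14 = 24
ES_Task 9 = 24; EF_Task 9 = 24+8 = 32
ES_Task 10 = max(EF_Task 3=9, EF_Task 6=15, EF_Task 7=27, EF_Task 9=32) = 32; EF_Task 10 = 32+4 = 36
Expected project duration μ = 36 weeks. Critical path: Task 4 → Task 8 → Task 9 → Task 10.

Variance along critical path = 5.444 + 0.444 + 0.111 + 1.778 = 7.778; σ = 2.789 weeks.
D = μ + z·σ = 36 + 1.282·2.789 = 39.6 weeks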